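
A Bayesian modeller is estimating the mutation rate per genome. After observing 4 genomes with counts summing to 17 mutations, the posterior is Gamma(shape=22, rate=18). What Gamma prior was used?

A Gamma(α, β) prior (rate parametrization) on a Poisson rate with n observations summing to S gives posterior Gamma(α+S, β+n).
So α = 22 − 17 = 5 and β = 18 − 4 = 14.

Gamma(shape=5, rate=14)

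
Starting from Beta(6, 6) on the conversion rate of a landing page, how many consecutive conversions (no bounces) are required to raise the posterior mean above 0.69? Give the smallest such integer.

After k conversions and 0 bounces the posterior is Beta(6+k, 6), with mean (6+k)/(6+6+k).
Set (6+k)/(12+k) > 0.69 and solve: k > (0.69·12 − 6)/(1 − 0.69) = 7.355.
The smallest integer exceeding 7.355 is 8.

k = 8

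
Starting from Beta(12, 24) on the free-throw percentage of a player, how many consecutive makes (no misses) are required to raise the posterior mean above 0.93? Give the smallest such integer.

k = 307

After k makes and 0 misses the posterior is Beta(12+k, 24), with mean (12+k)/(12+24+k).
Set (12+k)/(36+k) > 0.93 and solve: k > (0.93·36 − 12)/(1 − 0.93) = 306.857.
The smallest integer exceeding 306.857 is 307.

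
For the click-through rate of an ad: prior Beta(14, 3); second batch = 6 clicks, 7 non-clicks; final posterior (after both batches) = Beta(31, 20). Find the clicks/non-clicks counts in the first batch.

Because Beta–binomial updating is additive in the counts, the combined data contributed (α_post−α_prior, β_post−β_prior) successes and failures.
Total across both batches: 31−14=17 clicks, 20−3=17 non-clicks.
Subtract the second batch: 17−6=11 clicks and 17−7=10 non-clicks.

11 clicks and 10 non-clicks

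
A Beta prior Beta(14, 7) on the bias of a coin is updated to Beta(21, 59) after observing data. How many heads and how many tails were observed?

7 heads and 52 tails

A Beta(α, β) prior with s successes and f failures in binomial data gives a Beta(α+s, β+f) posterior.
Match parameters: s=21−14=7, f=59−7=52.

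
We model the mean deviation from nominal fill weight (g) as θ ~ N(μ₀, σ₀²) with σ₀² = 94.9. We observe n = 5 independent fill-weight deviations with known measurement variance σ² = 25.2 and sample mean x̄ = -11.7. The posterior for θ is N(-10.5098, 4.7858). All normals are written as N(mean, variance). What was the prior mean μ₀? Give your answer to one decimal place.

With known observation variance, the Normal–Normal posterior has precision τ_n = τ₀ + n/σ² and mean μ_n = (τ₀μ₀ + (n/σ²)x̄)/τ_n.
Here τ₀ = 1/94.9 = 0.010537 and τ_data = 5/25.2 = 0.198413, so τ_n = 0.208950.
Rearranging for μ₀: μ₀ = (μ_n·τ_n − τ_data·x̄)/τ₀ = (-10.5098·0.208950 − 0.198413·-11.7) / 0.010537 = 0.125409/0.010537 ≈ 11.9.

μ₀ = 11.9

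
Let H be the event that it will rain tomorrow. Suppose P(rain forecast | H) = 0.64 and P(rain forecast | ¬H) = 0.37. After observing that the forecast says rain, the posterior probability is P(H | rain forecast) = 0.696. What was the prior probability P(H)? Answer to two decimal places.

Bayes' rule in odds form gives O(H|E) = O(H)·[P(E|H)/P(E|¬H)], hence O(H) = O(H|E)/LR.
Posterior odds = 0.696/(1−0.696) = 2.2895. LR = 0.64/0.37 = 1.7297.
Prior odds = 2.2895/1.7297 = 1.3236, so P(H) = 1.3236/(1+1.3236) ≈ 0.57.

P(H) = 0.57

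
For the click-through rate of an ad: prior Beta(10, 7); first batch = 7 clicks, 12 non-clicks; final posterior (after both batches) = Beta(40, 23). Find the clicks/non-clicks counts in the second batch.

23 clicks and 4 non-clicks

Because Beta–binomial updating is additive in the counts, the combined data contributed (α_post−α_prior, β_post−β_prior) successes and failures.
Total across both batches: 40−10=30 clicks, 23−7=16 non-clicks.
Subtract the first batch: 30−7=23 clicks and 16−12=4 non-clicks.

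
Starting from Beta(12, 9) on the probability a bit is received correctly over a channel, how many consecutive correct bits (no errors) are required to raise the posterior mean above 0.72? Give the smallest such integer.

k = 12

After k correct bits and 0 errors the posterior is Beta(12+k, 9), with mean (12+k)/(12+9+k).
Set (12+k)/(21+k) > 0.72 and solve: k > (0.72·21 − 12)/(1 − 0.72) = 11.143.
The smallest integer exceeding 11.143 is 12, and checking k=12: (24)/(33) = 0.7273 > 0.72.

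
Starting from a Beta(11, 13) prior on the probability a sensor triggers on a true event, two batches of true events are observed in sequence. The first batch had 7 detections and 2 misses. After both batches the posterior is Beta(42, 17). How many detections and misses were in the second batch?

24 detections and 2 misses

Sequential conjugate updates are equivalent to a single update on the pooled data, so total successes = posterior α − prior α and total failures = posterior β − prior β.
Total across both batches: 42−11=31 detections, 17−13=4 misses.
Subtract the first batch: 31−7=24 detections and 4−2=2 misses.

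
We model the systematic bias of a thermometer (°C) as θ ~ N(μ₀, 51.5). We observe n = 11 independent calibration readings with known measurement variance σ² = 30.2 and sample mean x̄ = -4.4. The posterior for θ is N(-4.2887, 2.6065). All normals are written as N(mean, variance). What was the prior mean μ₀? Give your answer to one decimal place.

With known observation variance, the Normal–Normal posterior has precision τ_n = τ₀ + n/σ² and mean μ_n = (τ₀μ₀ + (n/σ²)x̄)/τ_n.
Here τ₀ = 1/51.5 = 0.019417 and τ_data = 11/30.2 = 0.364238, so τ_n = 0.383655.
Rearranging for μ₀: μ₀ = (μ_n·τ_n − τ_data·x̄)/τ₀ = (-4.2887·0.383655 − 0.364238·-4.4) / 0.019417 = -0.042734/0.019417 ≈ -2.2.

μ₀ = -2.2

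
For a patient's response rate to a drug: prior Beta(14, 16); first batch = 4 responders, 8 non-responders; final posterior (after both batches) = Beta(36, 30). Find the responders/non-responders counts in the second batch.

Sequential conjugate updates are equivalent to a single update on the pooled data, so total successes = posterior α − prior α and total failures = posterior β − prior β.
Total across both batches: 36−14=22 responders, 30−16=14 non-responders.
Subtract the first batch: 22−4=18 responders and 14−8=6 non-responders.

18 responders and 6 non-responders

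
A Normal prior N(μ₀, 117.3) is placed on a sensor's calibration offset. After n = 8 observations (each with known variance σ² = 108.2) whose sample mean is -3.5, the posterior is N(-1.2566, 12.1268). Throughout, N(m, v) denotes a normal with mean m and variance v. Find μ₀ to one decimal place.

The posterior mean is a precision-weighted average: μ_n = (τ₀μ₀ + τ_data·x̄)/(τ₀+τ_data), with τ₀=1/σ₀² and τ_data=n/σ².
Here τ₀ = 1/117.3 = 0.008525 and τ_data = 8/108.2 = 0.073937, so τ_n = 0.082462.
Rearranging for μ₀: μ₀ = (μ_n·τ_n − τ_data·x̄)/τ₀ = (-1.2566·0.082462 − 0.073937·-3.5) / 0.008525 = 0.155158/0.008525 ≈ 18.2.

μ₀ = 18.2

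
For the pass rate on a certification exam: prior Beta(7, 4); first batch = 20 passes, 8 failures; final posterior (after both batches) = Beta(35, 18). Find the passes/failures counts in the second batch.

Sequential conjugate updates are equivalent to a single update on the pooled data, so total successes = posterior α − prior α and total failures = posterior β − prior β.
Total across both batches: 35−7=28 passes, 18−4=14 failures.
Subtract the first batch: 28−20=8 passes and 14−8=6 failures.

8 passes and 6 failures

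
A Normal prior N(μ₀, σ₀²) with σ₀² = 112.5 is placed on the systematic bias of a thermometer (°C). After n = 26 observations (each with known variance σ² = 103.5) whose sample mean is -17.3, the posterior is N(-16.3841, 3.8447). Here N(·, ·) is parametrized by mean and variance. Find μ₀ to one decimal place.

The posterior mean is a precision-weighted average: μ_n = (τ₀μ₀ + τ_data·x̄)/(τ₀+τ_data), with τ₀=1/σ₀² and τ_data=n/σ².
Here τ₀ = 1/112.5 = 0.008889 and τ_data = 26/103.5 = 0.251208, so τ_n = 0.260097.
Rearranging for μ₀: μ₀ = (μ_n·τ_n − τ_data·x̄)/τ₀ = (-16.3841·0.260097 − 0.251208·-17.3) / 0.008889 = 0.084443/0.008889 ≈ 9.5.

μ₀ = 9.5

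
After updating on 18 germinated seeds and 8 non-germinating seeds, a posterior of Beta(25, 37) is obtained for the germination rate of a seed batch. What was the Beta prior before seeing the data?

Beta(7, 29)

Beta is conjugate to the binomial likelihood: posterior = Beta(a+s, b+f).
So a = 25 − 18 = 7 and b = 37 − 8 = 29.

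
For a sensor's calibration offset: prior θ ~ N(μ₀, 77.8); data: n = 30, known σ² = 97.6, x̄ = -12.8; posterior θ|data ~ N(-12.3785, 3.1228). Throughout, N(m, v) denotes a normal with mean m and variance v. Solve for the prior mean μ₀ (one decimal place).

μ₀ = -2.3

The posterior mean is a precision-weighted average: μ_n = (τ₀μ₀ + τ_data·x̄)/(τ₀+τ_data), with τ₀=1/σ₀² and τ_data=n/σ².
Here τ₀ = 1/77.8 = 0.012853 and τ_data = 30/97.6 = 0.307377, so τ_n = 0.320230.
Rearranging for μ₀: μ₀ = (μ_n·τ_n − τ_data·x̄)/τ₀ = (-12.3785·0.320230 − 0.307377·-12.8) / 0.012853 = -0.029541/0.012853 ≈ -2.3.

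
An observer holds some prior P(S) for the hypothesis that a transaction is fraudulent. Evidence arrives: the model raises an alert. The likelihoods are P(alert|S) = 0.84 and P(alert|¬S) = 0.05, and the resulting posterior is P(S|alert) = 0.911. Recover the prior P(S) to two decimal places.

Bayes' rule in odds form gives O(S|E) = O(S)·[P(E|S)/P(E|¬S)], hence O(S) = O(S|E)/LR.
Posterior odds = 0.911/(1−0.911) = 10.2360. LR = 0.84/0.05 = 16.8000.
Prior odds = 10.2360/16.8000 = 0.6093, so P(S) = 0.6093/(1+0.6093) ≈ 0.38.

P(S) = 0.38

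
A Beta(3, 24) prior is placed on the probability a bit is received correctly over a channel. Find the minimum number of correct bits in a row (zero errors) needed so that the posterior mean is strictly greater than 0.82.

k = 107

After k correct bits and 0 errors the posterior is Beta(3+k, 24), with mean (3+k)/(3+24+k).
Set (3+k)/(27+k) > 0.82 and solve: k > (0.82·27 − 3)/(1 − 0.82) = 106.333.
The smallest integer exceeding 106.333 is 107, and checking k=107: (110)/(134) = 0.8209 > 0.82.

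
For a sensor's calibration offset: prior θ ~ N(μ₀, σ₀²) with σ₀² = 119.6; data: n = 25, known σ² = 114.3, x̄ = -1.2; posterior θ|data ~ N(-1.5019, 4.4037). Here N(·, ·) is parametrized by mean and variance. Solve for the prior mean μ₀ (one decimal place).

μ₀ = -9.4

The posterior mean is a precision-weighted average: μ_n = (τ₀μ₀ + τ_data·x̄)/(τ₀+τ_data), with τ₀=1/σ₀² and τ_data=n/σ².
Here τ₀ = 1/119.6 = 0.008361 and τ_data = 25/114.3 = 0.218723, so τ_n = 0.227084.
Rearranging for μ₀: μ₀ = (μ_n·τ_n − τ_data·x̄)/τ₀ = (-1.5019·0.227084 − 0.218723·-1.2) / 0.008361 = -0.078590/0.008361 ≈ -9.4.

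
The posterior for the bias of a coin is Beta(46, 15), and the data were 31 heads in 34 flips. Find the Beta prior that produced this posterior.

A Beta(α, β) prior with s successes and f failures in binomial data gives a Beta(α+s, β+f) posterior.
Subtract the data counts: 46−31=15, 15−3=12.

Beta(15, 12)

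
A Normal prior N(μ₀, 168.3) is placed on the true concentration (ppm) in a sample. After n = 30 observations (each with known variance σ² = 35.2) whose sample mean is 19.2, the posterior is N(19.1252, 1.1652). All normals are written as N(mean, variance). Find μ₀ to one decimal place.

μ₀ = 8.4

The posterior mean is a precision-weighted average: μ_n = (τ₀μ₀ + τ_data·x̄)/(τ₀+τ_data), with τ₀=1/σ₀² and τ_data=n/σ².
Here τ₀ = 1/168.3 = 0.005942 and τ_data = 30/35.2 = 0.852273, so τ_n = 0.858215.
Rearranging for μ₀: μ₀ = (μ_n·τ_n − τ_data·x̄)/τ₀ = (19.1252·0.858215 − 0.852273·19.2) / 0.005942 = 0.049892/0.005942 ≈ 8.4.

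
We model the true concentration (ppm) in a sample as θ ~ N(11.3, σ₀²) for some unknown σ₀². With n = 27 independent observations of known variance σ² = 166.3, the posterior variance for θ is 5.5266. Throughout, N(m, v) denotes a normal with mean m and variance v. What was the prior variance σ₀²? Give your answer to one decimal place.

σ₀² = 53.8

Posterior precision equals prior precision plus data precision: 1/σ_n² = 1/σ₀² + n/σ².
So 1/σ₀² = 1/5.5266 − 27/166.3 = 0.180943 − 0.162357 = 0.018586.
Hence σ₀² = 1/0.018586 ≈ 53.8.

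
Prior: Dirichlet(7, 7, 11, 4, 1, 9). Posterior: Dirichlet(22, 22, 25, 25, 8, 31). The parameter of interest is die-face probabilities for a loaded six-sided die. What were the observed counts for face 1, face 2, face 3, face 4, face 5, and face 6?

For a Dirichlet(α) prior with multinomial counts c, the posterior is Dirichlet(α + c) componentwise.
Counts are posterior − prior componentwise: 22−7=15, 22−7=15, 25−11=14, 25−4=21, 8−1=7, 31−9=22.

counts (15, 15, 14, 21, 7, 22)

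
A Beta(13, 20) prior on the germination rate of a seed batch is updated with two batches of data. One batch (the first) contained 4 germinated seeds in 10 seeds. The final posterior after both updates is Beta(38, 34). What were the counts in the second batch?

Sequential conjugate updates are equivalent to a single update on the pooled data, so total successes = posterior α − prior α and total failures = posterior β − prior β.
Total across both batches: 38−13=25 germinated seeds, 34−20=14 non-germinating seeds.
Subtract the first batch: 25−4=21 germinated seeds and 14−6=8 non-germinating seeds.

21 germinated seeds and 8 non-germinating seeds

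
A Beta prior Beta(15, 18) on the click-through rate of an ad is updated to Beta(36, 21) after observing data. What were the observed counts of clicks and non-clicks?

21 clicks and 3 non-clicks

Under Beta–binomial conjugacy the posterior parameters are (α+s, β+f).
Match parameters: s=36−15=21, f=21−18=3.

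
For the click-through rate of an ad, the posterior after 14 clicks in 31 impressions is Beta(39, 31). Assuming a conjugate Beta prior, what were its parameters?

Beta is conjugate to the binomial likelihood: posterior = Beta(a+s, b+f).
So a = 39 − 14 = 25 and b = 31 − 17 = 14.

Beta(25, 14)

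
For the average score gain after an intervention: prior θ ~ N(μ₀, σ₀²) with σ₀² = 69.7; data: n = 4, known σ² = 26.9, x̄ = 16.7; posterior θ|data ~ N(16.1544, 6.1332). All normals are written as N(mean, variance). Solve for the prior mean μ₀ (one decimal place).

μ₀ = 10.5

With known observation variance, the Normal–Normal posterior has precision τ_n = τ₀ + n/σ² and mean μ_n = (τ₀μ₀ + (n/σ²)x̄)/τ_n.
Here τ₀ = 1/69.7 = 0.014347 and τ_data = 4/26.9 = 0.148699, so τ_n = 0.163046.
Rearranging for μ₀: μ₀ = (μ_n·τ_n − τ_data·x̄)/τ₀ = (16.1544·0.163046 − 0.148699·16.7) / 0.014347 = 0.150637/0.014347 ≈ 10.5.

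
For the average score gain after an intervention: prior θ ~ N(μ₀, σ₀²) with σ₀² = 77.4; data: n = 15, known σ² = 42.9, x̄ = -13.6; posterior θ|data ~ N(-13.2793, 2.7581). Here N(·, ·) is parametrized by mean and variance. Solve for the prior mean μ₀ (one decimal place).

The posterior mean is a precision-weighted average: μ_n = (τ₀μ₀ + τ_data·x̄)/(τ₀+τ_data), with τ₀=1/σ₀² and τ_data=n/σ².
Here τ₀ = 1/77.4 = 0.012920 and τ_data = 15/42.9 = 0.349650, so τ_n = 0.362570.
Rearranging for μ₀: μ₀ = (μ_n·τ_n − τ_data·x̄)/τ₀ = (-13.2793·0.362570 − 0.349650·-13.6) / 0.012920 = -0.059436/0.012920 ≈ -4.6.

μ₀ = -4.6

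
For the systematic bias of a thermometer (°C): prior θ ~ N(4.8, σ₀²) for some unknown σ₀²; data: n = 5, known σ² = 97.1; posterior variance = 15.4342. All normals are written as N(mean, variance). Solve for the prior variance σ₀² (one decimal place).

For the Normal–Normal model with known σ², precisions add: τ_n = τ₀ + n/σ².
So 1/σ₀² = 1/15.4342 − 5/97.1 = 0.064791 − 0.051493 = 0.013298.
Hence σ₀² = 1/0.013298 ≈ 75.2.

σ₀² = 75.2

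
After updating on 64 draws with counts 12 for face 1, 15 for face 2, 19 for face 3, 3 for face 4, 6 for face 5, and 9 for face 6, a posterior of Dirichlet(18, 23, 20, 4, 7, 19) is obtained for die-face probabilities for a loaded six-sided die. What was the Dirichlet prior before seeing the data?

For a Dirichlet(α) prior with multinomial counts c, the posterior is Dirichlet(α + c) componentwise.
Subtract each count from the matching posterior parameter: 18−12=6, 23−15=8, 20−19=1, 4−3=1, 7−6=1, 19−9=10.

Dirichlet(6, 8, 1, 1, 1, 10)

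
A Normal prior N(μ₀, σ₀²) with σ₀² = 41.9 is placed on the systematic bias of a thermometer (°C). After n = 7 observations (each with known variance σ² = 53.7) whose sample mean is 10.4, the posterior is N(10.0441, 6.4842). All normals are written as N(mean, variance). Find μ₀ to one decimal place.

μ₀ = 8.1

With known observation variance, the Normal–Normal posterior has precision τ_n = τ₀ + n/σ² and mean μ_n = (τ₀μ₀ + (n/σ²)x̄)/τ_n.
Here τ₀ = 1/41.9 = 0.023866 and τ_data = 7/53.7 = 0.130354, so τ_n = 0.154220.
Rearranging for μ₀: μ₀ = (μ_n·τ_n − τ_data·x̄)/τ₀ = (10.0441·0.154220 − 0.130354·10.4) / 0.023866 = 0.193320/0.023866 ≈ 8.1.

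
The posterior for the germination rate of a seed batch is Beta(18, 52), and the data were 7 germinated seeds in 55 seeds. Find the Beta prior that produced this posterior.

Beta is conjugate to the binomial likelihood: posterior = Beta(α+s, β+f).
So α = 18 − 7 = 11 and β = 52 − 48 = 4.

Beta(11, 4)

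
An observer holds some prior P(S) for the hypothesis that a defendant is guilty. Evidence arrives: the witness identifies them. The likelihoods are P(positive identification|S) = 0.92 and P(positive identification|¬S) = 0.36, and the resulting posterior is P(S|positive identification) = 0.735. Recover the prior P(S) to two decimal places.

P(S) = 0.52

In odds form, posterior odds = prior odds × likelihood ratio, so prior odds = posterior odds ÷ LR.
Posterior odds = 0.735/(1−0.735) = 2.7736. LR = 0.92/0.36 = 2.5556.
Prior odds = 2.7736/2.5556 = 1.0853, so P(S) = 1.0853/(1+1.0853) ≈ 0.52.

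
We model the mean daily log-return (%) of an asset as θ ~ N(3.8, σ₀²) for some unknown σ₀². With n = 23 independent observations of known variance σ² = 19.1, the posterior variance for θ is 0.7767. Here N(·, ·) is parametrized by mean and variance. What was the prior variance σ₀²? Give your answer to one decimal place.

σ₀² = 12.0

Posterior precision equals prior precision plus data precision: 1/σ_n² = 1/σ₀² + n/σ².
So 1/σ₀² = 1/0.7767 − 23/19.1 = 1.287498 − 1.204188 = 0.083310.
Hence σ₀² = 1/0.083310 ≈ 12.0.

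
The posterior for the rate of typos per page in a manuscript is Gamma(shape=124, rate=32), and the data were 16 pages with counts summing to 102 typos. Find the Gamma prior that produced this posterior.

A Gamma(α, β) prior (rate parametrization) on a Poisson rate with n observations summing to S gives posterior Gamma(α+S, β+n).
So α = 124 − 102 = 22 and β = 32 − 16 = 16.

Gamma(shape=22, rate=16)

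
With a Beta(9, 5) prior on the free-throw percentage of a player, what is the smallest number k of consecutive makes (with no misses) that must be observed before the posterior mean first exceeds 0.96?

k = 112

After k makes and 0 misses the posterior is Beta(9+k, 5), with mean (9+k)/(9+5+k).
Set (9+k)/(14+k) > 0.96 and solve: k > (0.96·14 − 9)/(1 − 0.96) = 111.000.
The smallest integer exceeding 111.000 is 112, and checking k=112: (121)/(126) = 0.9603 > 0.96.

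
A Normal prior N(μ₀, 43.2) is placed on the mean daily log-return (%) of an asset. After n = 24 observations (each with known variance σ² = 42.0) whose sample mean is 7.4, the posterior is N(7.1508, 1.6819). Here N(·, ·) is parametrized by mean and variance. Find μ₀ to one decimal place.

μ₀ = 1.0

The posterior mean is a precision-weighted average: μ_n = (τ₀μ₀ + τ_data·x̄)/(τ₀+τ_data), with τ₀=1/σ₀² and τ_data=n/σ².
Here τ₀ = 1/43.2 = 0.023148 and τ_data = 24/42.0 = 0.571429, so τ_n = 0.594577.
Rearranging for μ₀: μ₀ = (μ_n·τ_n − τ_data·x̄)/τ₀ = (7.1508·0.594577 − 0.571429·7.4) / 0.023148 = 0.023127/0.023148 ≈ 1.0.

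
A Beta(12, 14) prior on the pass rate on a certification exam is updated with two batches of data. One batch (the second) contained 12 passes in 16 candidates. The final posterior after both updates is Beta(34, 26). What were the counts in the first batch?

10 passes and 8 failures

Sequential conjugate updates are equivalent to a single update on the pooled data, so total successes = posterior α − prior α and total failures = posterior β − prior β.
Total across both batches: 34−12=22 passes, 26−14=12 failures.
Subtract the second batch: 22−12=10 passes and 12−4=8 failures.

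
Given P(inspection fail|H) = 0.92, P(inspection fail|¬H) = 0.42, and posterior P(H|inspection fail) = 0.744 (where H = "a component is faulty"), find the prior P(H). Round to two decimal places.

P(H) = 0.57

In odds form, posterior odds = prior odds × likelihood ratio, so prior odds = posterior odds ÷ LR.
Posterior odds = 0.744/(1−0.744) = 2.9062. LR = 0.92/0.42 = 2.1905.
Prior odds = 2.9062/2.1905 = 1.3267, so P(H) = 1.3267/(1+1.3267) ≈ 0.57.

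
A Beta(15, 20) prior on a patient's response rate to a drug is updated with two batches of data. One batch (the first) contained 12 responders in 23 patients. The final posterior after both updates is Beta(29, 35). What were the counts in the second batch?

2 responders and 4 non-responders

Sequential conjugate updates are equivalent to a single update on the pooled data, so total successes = posterior α − prior α and total failures = posterior β − prior β.
Total across both batches: 29−15=14 responders, 35−20=15 non-responders.
Subtract the first batch: 14−12=2 responders and 15−11=4 non-responders.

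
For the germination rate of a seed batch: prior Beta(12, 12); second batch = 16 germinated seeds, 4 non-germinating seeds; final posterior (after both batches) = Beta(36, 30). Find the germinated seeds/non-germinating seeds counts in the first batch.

Sequential conjugate updates are equivalent to a single update on the pooled data, so total successes = posterior α − prior α and total failures = posterior β − prior β.
Total across both batches: 36−12=24 germinated seeds, 30−12=18 non-germinating seeds.
Subtract the second batch: 24−16=8 germinated seeds and 18−4=14 non-germinating seeds.

8 germinated seeds and 14 non-germinating seeds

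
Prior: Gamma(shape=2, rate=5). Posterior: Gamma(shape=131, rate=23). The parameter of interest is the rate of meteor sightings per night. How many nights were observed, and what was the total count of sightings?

n = 18 nights with total 129 sightings

A Gamma(α, β) prior (rate parametrization) on a Poisson rate with n observations summing to S gives posterior Gamma(α+S, β+n).
Matching: Σxᵢ = 131 − 2 = 129 and n = 23 − 5 = 18.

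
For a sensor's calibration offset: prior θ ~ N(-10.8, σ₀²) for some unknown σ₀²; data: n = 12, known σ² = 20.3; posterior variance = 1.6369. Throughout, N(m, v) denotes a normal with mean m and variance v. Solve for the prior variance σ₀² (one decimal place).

Posterior precision equals prior precision plus data precision: 1/σ_n² = 1/σ₀² + n/σ².
So 1/σ₀² = 1/1.6369 − 12/20.3 = 0.610911 − 0.591133 = 0.019778.
Hence σ₀² = 1/0.019778 ≈ 50.6.

σ₀² = 50.6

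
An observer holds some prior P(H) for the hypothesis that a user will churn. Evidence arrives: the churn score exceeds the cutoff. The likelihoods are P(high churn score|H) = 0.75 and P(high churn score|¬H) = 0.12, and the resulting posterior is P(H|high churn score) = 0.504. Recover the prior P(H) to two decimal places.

Bayes' rule in odds form gives O(H|E) = O(H)·[P(E|H)/P(E|¬H)], hence O(H) = O(H|E)/LR.
Posterior odds = 0.504/(1−0.504) = 1.0161. LR = 0.75/0.12 = 6.2500.
Prior odds = 1.0161/6.2500 = 0.1626, so P(H) = 0.1626/(1+0.1626) ≈ 0.14.

P(H) = 0.14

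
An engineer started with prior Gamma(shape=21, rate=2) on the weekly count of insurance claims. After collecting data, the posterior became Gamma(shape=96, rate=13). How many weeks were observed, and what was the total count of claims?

A Gamma(α, β) prior (rate parametrization) on a Poisson rate with n observations summing to S gives posterior Gamma(α+S, β+n).
Matching: Σxᵢ = 96 − 21 = 75 and n = 13 − 2 = 11.

n = 11 weeks with total 75 claims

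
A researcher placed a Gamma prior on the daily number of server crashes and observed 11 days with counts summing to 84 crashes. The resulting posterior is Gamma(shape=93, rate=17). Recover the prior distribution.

Gamma(shape=9, rate=6)

A Gamma(α, β) prior (rate parametrization) on a Poisson rate with n observations summing to S gives posterior Gamma(α+S, β+n).
So α = 93 − 84 = 9 and β = 17 − 11 = 6.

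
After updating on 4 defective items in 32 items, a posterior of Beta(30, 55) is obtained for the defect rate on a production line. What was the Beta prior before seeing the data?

Beta(26, 27)

A Beta(α, β) prior with s successes and f failures in binomial data gives a Beta(α+s, β+f) posterior.
Subtract the data counts: 30−4=26, 55−28=27.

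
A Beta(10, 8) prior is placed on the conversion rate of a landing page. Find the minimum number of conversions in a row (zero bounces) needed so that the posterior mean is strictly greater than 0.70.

k = 9

After k conversions and 0 bounces the posterior is Beta(10+k, 8), with mean (10+k)/(10+8+k).
Set (10+k)/(18+k) > 0.70 and solve: k > (0.70·18 − 10)/(1 − 0.70) = 8.667.
The smallest integer exceeding 8.667 is 9.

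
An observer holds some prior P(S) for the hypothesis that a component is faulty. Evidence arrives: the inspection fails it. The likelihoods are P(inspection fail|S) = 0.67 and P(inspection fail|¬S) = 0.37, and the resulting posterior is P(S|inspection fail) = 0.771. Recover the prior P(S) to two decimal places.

P(S) = 0.65

In odds form, posterior odds = prior odds × likelihood ratio, so prior odds = posterior odds ÷ LR.
Posterior odds = 0.771/(1−0.771) = 3.3668. LR = 0.67/0.37 = 1.8108.
Prior odds = 3.3668/1.8108 = 1.8593, so P(S) = 1.8593/(1+1.8593) ≈ 0.65.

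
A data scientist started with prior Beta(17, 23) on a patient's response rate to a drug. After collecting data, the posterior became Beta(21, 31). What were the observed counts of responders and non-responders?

Beta is conjugate to the binomial likelihood: posterior = Beta(a+s, b+f).
Match parameters: s=21−17=4, f=31−23=8.

4 responders and 8 non-responders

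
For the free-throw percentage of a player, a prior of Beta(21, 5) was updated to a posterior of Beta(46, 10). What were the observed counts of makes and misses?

25 makes and 5 misses

A Beta(a, b) prior with s successes and f failures in binomial data gives a Beta(a+s, b+f) posterior.
So s = 46 − 21 = 25 and f = 10 − 5 = 5.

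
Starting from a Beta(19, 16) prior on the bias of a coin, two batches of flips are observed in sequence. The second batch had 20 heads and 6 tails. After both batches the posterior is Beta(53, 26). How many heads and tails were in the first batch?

Because Beta–binomial updating is additive in the counts, the combined data contributed (α_post−α_prior, β_post−β_prior) successes and failures.
Total across both batches: 53−19=34 heads, 26−16=10 tails.
Subtract the second batch: 34−20=14 heads and 10−6=4 tails.

14 heads and 4 tails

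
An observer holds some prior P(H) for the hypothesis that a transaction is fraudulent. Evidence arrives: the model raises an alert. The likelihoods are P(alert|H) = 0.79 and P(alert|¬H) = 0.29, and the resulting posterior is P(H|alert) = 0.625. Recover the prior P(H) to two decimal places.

In odds form, posterior odds = prior odds × likelihood ratio, so prior odds = posterior odds ÷ LR.
Posterior odds = 0.625/(1−0.625) = 1.6667. LR = 0.79/0.29 = 2.7241.
Prior odds = 1.6667/2.7241 = 0.6118, so P(H) = 0.6118/(1+0.6118) ≈ 0.38.

P(H) = 0.38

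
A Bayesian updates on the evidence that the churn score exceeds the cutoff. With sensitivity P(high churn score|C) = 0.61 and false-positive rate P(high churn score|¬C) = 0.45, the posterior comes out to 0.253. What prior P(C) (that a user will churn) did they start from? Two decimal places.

P(C) = 0.20

Bayes' rule in odds form gives O(C|E) = O(C)·[P(E|C)/P(E|¬C)], hence O(C) = O(C|E)/LR.
Posterior odds = 0.253/(1−0.253) = 0.3387. LR = 0.61/0.45 = 1.3556.
Prior odds = 0.3387/1.3556 = 0.2499, so P(C) = 0.2499/(1+0.2499) ≈ 0.20.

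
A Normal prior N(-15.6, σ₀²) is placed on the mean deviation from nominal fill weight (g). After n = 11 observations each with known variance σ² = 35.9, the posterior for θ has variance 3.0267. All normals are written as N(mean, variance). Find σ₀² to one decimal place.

σ₀² = 41.7

For the Normal–Normal model with known σ², precisions add: τ_n = τ₀ + n/σ².
So 1/σ₀² = 1/3.0267 − 11/35.9 = 0.330393 − 0.306407 = 0.023986.
Hence σ₀² = 1/0.023986 ≈ 41.7.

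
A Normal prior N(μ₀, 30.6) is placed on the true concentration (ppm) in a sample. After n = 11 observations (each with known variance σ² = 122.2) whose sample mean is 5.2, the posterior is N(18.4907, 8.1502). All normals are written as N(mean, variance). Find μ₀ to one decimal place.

μ₀ = 55.1

The posterior mean is a precision-weighted average: μ_n = (τ₀μ₀ + τ_data·x̄)/(τ₀+τ_data), with τ₀=1/σ₀² and τ_data=n/σ².
Here τ₀ = 1/30.6 = 0.032680 and τ_data = 11/122.2 = 0.090016, so τ_n = 0.122696.
Rearranging for μ₀: μ₀ = (μ_n·τ_n − τ_data·x̄)/τ₀ = (18.4907·0.122696 − 0.090016·5.2) / 0.032680 = 1.800652/0.032680 ≈ 55.1.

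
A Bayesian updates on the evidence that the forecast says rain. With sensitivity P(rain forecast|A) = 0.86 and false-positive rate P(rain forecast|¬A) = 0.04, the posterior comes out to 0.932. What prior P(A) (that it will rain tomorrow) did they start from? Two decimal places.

In odds form, posterior odds = prior odds × likelihood ratio, so prior odds = posterior odds ÷ LR.
Posterior odds = 0.932/(1−0.932) = 13.7059. LR = 0.86/0.04 = 21.5000.
Prior odds = 13.7059/21.5000 = 0.6375, so P(A) = 0.6375/(1+0.6375) ≈ 0.39.

P(A) = 0.39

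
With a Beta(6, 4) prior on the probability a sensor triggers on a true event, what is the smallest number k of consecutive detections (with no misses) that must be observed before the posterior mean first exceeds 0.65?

After k detections and 0 misses the posterior is Beta(6+k, 4), with mean (6+k)/(6+4+k).
Set (6+k)/(10+k) > 0.65 and solve: k > (0.65·10 − 6)/(1 − 0.65) = 1.429.
The smallest integer exceeding 1.429 is 2.

k = 2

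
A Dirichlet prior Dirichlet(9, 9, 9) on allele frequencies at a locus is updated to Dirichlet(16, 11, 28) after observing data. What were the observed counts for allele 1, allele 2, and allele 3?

counts (7, 2, 19)

For a Dirichlet(α) prior with multinomial counts c, the posterior is Dirichlet(α + c) componentwise.
Counts are posterior − prior componentwise: 16−9=7, 11−9=2, 28−9=19.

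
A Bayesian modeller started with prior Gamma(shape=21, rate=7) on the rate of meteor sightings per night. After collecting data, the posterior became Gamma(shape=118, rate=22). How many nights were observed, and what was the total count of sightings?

n = 15 nights with total 97 sightings

Gamma–Poisson conjugacy: posterior shape = α + Σxᵢ, posterior rate = β + n.
Matching: Σxᵢ = 118 − 21 = 97 and n = 22 − 7 = 15.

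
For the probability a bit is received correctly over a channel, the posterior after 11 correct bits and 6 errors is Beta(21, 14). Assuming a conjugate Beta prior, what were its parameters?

Beta(10, 8)

A Beta(α, β) prior with s successes and f failures in binomial data gives a Beta(α+s, β+f) posterior.
Subtract the data counts: 21−11=10, 14−6=8.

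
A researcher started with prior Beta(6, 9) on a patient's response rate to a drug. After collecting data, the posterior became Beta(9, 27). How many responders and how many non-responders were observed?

Beta is conjugate to the binomial likelihood: posterior = Beta(a+s, b+f).
Match parameters: s=9−6=3, f=27−9=18.

3 responders and 18 non-responders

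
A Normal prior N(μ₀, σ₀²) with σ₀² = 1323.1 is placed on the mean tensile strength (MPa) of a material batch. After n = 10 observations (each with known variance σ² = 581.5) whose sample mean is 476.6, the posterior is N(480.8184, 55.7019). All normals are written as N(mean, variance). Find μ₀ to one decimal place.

With known observation variance, the Normal–Normal posterior has precision τ_n = τ₀ + n/σ² and mean μ_n = (τ₀μ₀ + (n/σ²)x̄)/τ_n.
Here τ₀ = 1/1323.1 = 0.000756 and τ_data = 10/581.5 = 0.017197, so τ_n = 0.017953.
Rearranging for μ₀: μ₀ = (μ_n·τ_n − τ_data·x̄)/τ₀ = (480.8184·0.017953 − 0.017197·476.6) / 0.000756 = 0.436043/0.000756 ≈ 576.8.

μ₀ = 576.8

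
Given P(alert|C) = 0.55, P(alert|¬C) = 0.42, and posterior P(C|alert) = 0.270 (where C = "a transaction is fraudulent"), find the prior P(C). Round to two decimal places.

Bayes' rule in odds form gives O(C|E) = O(C)·[P(E|C)/P(E|¬C)], hence O(C) = O(C|E)/LR.
Posterior odds = 0.270/(1−0.270) = 0.3699. LR = 0.55/0.42 = 1.3095.
Prior odds = 0.3699/1.3095 = 0.2825, so P(C) = 0.2825/(1+0.2825) ≈ 0.22.

P(C) = 0.22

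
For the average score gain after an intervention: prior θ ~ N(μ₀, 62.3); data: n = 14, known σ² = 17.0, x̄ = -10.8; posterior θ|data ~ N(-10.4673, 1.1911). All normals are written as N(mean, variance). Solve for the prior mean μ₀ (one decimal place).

μ₀ = 6.6

With known observation variance, the Normal–Normal posterior has precision τ_n = τ₀ + n/σ² and mean μ_n = (τ₀μ₀ + (n/σ²)x̄)/τ_n.
Here τ₀ = 1/62.3 = 0.016051 and τ_data = 14/17.0 = 0.823529, so τ_n = 0.839580.
Rearranging for μ₀: μ₀ = (μ_n·τ_n − τ_data·x̄)/τ₀ = (-10.4673·0.839580 − 0.823529·-10.8) / 0.016051 = 0.105977/0.016051 ≈ 6.6.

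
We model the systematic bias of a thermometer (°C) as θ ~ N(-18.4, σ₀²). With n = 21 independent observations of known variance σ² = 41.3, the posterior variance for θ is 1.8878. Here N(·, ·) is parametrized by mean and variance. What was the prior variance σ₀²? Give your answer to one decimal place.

σ₀² = 47.1

For the Normal–Normal model with known σ², precisions add: τ_n = τ₀ + n/σ².
So 1/σ₀² = 1/1.8878 − 21/41.3 = 0.529717 − 0.508475 = 0.021242.
Hence σ₀² = 1/0.021242 ≈ 47.1.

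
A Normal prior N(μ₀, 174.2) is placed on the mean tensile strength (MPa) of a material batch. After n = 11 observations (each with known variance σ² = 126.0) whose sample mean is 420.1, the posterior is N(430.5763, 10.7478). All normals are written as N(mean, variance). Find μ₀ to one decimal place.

With known observation variance, the Normal–Normal posterior has precision τ_n = τ₀ + n/σ² and mean μ_n = (τ₀μ₀ + (n/σ²)x̄)/τ_n.
Here τ₀ = 1/174.2 = 0.005741 and τ_data = 11/126.0 = 0.087302, so τ_n = 0.093043.
Rearranging for μ₀: μ₀ = (μ_n·τ_n − τ_data·x̄)/τ₀ = (430.5763·0.093043 − 0.087302·420.1) / 0.005741 = 3.386540/0.005741 ≈ 589.9.

μ₀ = 589.9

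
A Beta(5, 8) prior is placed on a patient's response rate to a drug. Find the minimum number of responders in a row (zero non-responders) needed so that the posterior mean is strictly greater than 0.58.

After k responders and 0 non-responders the posterior is Beta(5+k, 8), with mean (5+k)/(5+8+k).
Set (5+k)/(13+k) > 0.58 and solve: k > (0.58·13 − 5)/(1 − 0.58) = 6.048.
The smallest integer exceeding 6.048 is 7.

k = 7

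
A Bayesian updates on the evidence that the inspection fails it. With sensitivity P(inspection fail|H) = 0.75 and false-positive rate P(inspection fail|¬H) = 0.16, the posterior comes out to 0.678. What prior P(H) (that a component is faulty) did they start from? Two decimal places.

P(H) = 0.31

Bayes' rule in odds form gives O(H|E) = O(H)·[P(E|H)/P(E|¬H)], hence O(H) = O(H|E)/LR.
Posterior odds = 0.678/(1−0.678) = 2.1056. LR = 0.75/0.16 = 4.6875.
Prior odds = 2.1056/4.6875 = 0.4492, so P(H) = 0.4492/(1+0.4492) ≈ 0.31.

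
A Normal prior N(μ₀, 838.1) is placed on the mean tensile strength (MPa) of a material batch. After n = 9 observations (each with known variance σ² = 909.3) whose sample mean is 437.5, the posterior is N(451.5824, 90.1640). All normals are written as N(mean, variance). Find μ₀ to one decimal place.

μ₀ = 568.4

With known observation variance, the Normal–Normal posterior has precision τ_n = τ₀ + n/σ² and mean μ_n = (τ₀μ₀ + (n/σ²)x̄)/τ_n.
Here τ₀ = 1/838.1 = 0.001193 and τ_data = 9/909.3 = 0.009898, so τ_n = 0.011091.
Rearranging for μ₀: μ₀ = (μ_n·τ_n − τ_data·x̄)/τ₀ = (451.5824·0.011091 − 0.009898·437.5) / 0.001193 = 0.678125/0.001193 ≈ 568.4.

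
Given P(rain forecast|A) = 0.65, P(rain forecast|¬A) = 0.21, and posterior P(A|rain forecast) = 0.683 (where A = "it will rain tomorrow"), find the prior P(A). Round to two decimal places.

In odds form, posterior odds = prior odds × likelihood ratio, so prior odds = posterior odds ÷ LR.
Posterior odds = 0.683/(1−0.683) = 2.1546. LR = 0.65/0.21 = 3.0952.
Prior odds = 2.1546/3.0952 = 0.6961, so P(A) = 0.6961/(1+0.6961) ≈ 0.41.

P(A) = 0.41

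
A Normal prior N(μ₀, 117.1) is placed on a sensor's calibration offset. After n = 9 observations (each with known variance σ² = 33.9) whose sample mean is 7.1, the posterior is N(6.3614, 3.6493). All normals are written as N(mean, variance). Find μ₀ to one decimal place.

The posterior mean is a precision-weighted average: μ_n = (τ₀μ₀ + τ_data·x̄)/(τ₀+τ_data), with τ₀=1/σ₀² and τ_data=n/σ².
Here τ₀ = 1/117.1 = 0.008540 and τ_data = 9/33.9 = 0.265487, so τ_n = 0.274027.
Rearranging for μ₀: μ₀ = (μ_n·τ_n − τ_data·x̄)/τ₀ = (6.3614·0.274027 − 0.265487·7.1) / 0.008540 = -0.141762/0.008540 ≈ -16.6.

μ₀ = -16.6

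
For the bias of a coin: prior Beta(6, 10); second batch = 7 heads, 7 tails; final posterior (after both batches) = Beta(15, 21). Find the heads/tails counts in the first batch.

2 heads and 4 tails

Sequential conjugate updates are equivalent to a single update on the pooled data, so total successes = posterior α − prior α and total failures = posterior β − prior β.
Total across both batches: 15−6=9 heads, 21−10=11 tails.
Subtract the second batch: 9−7=2 heads and 11−7=4 tails.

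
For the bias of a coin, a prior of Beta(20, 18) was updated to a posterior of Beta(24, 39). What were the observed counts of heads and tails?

4 heads and 21 tails

A Beta(a, b) prior with s successes and f failures in binomial data gives a Beta(a+s, b+f) posterior.
So s = 24 − 20 = 4 and f = 39 − 18 = 21.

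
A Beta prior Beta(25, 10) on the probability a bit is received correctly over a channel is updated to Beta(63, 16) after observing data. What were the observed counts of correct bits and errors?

38 correct bits and 6 errors

Under Beta–binomial conjugacy the posterior parameters are (α+s, β+f).
So s = 63 − 25 = 38 and f = 16 − 10 = 6.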